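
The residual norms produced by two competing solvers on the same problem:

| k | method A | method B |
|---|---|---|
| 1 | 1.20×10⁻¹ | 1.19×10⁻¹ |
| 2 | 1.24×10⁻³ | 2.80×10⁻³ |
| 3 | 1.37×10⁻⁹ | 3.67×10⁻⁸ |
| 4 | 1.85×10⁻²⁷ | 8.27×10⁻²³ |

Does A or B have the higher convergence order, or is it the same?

Method A: p ≈ ln(1.85×10⁻²⁷/1.37×10⁻⁹)/ln(1.37×10⁻⁹/1.24×10⁻³) ≈ 3.00.
Method B: p ≈ ln(8.27×10⁻²³/3.67×10⁻⁸)/ln(3.67×10⁻⁸/2.80×10⁻³) ≈ 3.00.
Both orders ≈ 3.0 — effectively the same.

same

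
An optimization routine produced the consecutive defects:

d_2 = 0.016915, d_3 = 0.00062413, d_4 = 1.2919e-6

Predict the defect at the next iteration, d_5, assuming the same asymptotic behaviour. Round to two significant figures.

First estimate the order: p ≈ ln(d_4/d_3) / ln(d_3/d_2) = ln(1.2919e-6/0.00062413)/ln(0.00062413/0.016915) = ln(0.00206992)/ln(0.036898) ≈ 1.8730.
Then d_5 ≈ d_4·(d_4/d_3)^p = 1.2919e-6·(0.00206992)^1.8730 = 1.2919e-6·9.3925e-06 ≈ 1.213e-11.

1.2e-11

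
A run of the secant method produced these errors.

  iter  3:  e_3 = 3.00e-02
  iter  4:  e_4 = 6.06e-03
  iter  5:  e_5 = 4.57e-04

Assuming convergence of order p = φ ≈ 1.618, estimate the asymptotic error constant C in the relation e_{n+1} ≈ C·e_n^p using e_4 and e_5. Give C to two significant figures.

C ≈ e_5 / e_4^1.618
  = 4.57e-04 / (6.06e-03)^1.618
  = 4.57e-04 / 0.00025825 ≈ 1.7696

1.8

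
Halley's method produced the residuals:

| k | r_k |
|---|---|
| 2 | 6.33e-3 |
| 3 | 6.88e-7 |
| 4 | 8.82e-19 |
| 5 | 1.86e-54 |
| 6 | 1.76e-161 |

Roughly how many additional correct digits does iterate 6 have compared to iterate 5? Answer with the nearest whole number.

Digits gained ≈ log₁₀(r_5/r_6) = log₁₀(1.86e-54/1.76e-161) = log₁₀(1.05682e+107) ≈ 107.024.

107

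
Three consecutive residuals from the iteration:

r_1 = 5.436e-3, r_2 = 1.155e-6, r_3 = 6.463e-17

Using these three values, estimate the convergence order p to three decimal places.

p ≈ ln(r_3/r_2) / ln(r_2/r_1)
  = ln(6.463e-17/1.155e-6) / ln(1.155e-6/5.436e-3)
  = ln(5.59567e-11) / ln(0.000212472)
  = -23.606443 / -8.456700 ≈ 2.791449

2.791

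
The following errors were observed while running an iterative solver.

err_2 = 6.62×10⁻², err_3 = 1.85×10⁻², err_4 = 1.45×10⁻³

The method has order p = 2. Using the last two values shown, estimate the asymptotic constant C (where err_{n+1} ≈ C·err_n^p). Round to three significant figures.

4.24

C ≈ err_4 / err_3^2
  = 1.45×10⁻³ / (1.85×10⁻²)^2
  = 1.45×10⁻³ / 0.00034225 ≈ 4.2367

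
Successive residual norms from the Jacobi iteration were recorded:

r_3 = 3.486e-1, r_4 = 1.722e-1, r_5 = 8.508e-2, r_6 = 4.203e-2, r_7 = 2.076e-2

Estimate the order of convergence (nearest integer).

1

Consecutive ratios: r_7/r_6 = 2.076e-2/4.203e-2 = 0.493933, r_6/r_5 = 4.203e-2/8.508e-2 = 0.494006.
p ≈ ln(0.493933)/ln(0.494006) = -0.7054/-0.7052 ≈ 1.00.
So the convergence is linear (order 1).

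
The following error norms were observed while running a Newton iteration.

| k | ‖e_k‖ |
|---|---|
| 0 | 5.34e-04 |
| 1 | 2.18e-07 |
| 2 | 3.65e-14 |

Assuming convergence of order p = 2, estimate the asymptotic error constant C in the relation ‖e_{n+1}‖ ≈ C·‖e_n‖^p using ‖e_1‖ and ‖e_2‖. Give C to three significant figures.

C ≈ ‖e_2‖ / ‖e_1‖^2
  = 3.65e-14 / (2.18e-07)^2
  = 3.65e-14 / 4.7524e-14 ≈ 0.76803

0.768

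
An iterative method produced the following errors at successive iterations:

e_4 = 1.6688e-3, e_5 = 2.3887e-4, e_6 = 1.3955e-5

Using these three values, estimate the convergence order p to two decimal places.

1.46

p ≈ ln(e_6/e_5) / ln(e_5/e_4)
  = ln(1.3955e-5/2.3887e-4) / ln(2.3887e-4/1.6688e-3)
  = ln(0.0584209) / ln(0.143139)
  = -2.84008 / -1.94394 ≈ 1.46099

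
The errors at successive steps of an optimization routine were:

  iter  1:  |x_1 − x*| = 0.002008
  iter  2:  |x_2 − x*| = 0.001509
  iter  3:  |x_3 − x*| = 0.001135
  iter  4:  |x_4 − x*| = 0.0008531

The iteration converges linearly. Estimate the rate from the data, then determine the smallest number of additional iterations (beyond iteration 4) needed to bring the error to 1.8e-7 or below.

30

Rate ρ ≈ |x_4 − x*|/|x_3 − x*| = 0.0008531/0.001135 = 0.7516.
After j more steps, |x_{4+j} − x*| ≈ 0.0008531·ρ^j; need ρ^j ≤ 1.8e-7/0.0008531 = 0.000210995.
j ≥ ln(0.000210995)/ln(0.7516) = -8.4637/-0.28555 = 29.640.
So 30 more iterations are needed.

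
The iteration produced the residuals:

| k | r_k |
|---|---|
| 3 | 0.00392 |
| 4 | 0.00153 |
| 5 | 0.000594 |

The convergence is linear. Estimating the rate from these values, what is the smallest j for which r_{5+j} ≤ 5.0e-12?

20

Rate ρ ≈ r_5/r_4 = 0.000594/0.00153 = 0.3882.
After j more steps, r_{5+j} ≈ 0.000594·ρ^j; need ρ^j ≤ 5.0e-12/0.000594 = 8.41751e-09.
j ≥ ln(8.41751e-09)/ln(0.3882) = -18.5930/-0.94623 = 19.650.
So 20 more iterations are needed.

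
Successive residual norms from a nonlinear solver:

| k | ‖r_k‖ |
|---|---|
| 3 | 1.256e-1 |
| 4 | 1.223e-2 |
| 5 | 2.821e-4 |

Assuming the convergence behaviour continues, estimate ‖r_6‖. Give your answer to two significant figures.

6.3e-7

First estimate the order: p ≈ ln(‖r_5‖/‖r_4‖) / ln(‖r_4‖/‖r_3‖) = ln(2.821e-4/1.223e-2)/ln(1.223e-2/1.256e-1) = ln(0.0230662)/ln(0.0973726) ≈ 1.6183.
Then ‖r_6‖ ≈ ‖r_5‖·(‖r_5‖/‖r_4‖)^p = 2.821e-4·(0.0230662)^1.6183 = 2.821e-4·0.00224287 ≈ 6.327e-07.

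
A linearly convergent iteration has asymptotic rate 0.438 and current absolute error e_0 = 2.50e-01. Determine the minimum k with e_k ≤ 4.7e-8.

19

After k steps, e_k ≈ 2.50e-01·0.438^k.
Need 0.438^k ≤ 4.7e-8/2.50e-01 = 1.88e-07.
k ≥ ln(1.88e-07)/ln(0.438) = -15.4868/-0.82554 = 18.760.
Smallest integer k = 19.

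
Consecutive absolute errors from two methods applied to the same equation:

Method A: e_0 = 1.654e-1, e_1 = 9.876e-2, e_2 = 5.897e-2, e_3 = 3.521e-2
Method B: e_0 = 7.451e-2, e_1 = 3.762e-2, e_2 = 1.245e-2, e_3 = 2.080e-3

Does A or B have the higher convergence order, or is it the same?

Method A: p ≈ ln(3.521e-2/5.897e-2)/ln(5.897e-2/9.876e-2) ≈ 1.00.
Method B: p ≈ ln(2.080e-3/1.245e-2)/ln(1.245e-2/3.762e-2) ≈ 1.62.
Method B has the higher order (≈1.6 vs ≈1.0).

B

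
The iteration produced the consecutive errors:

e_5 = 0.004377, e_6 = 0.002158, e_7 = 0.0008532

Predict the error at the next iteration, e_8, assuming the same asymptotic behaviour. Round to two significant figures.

First estimate the order: p ≈ ln(e_7/e_6) / ln(e_6/e_5) = ln(0.0008532/0.002158)/ln(0.002158/0.004377) = ln(0.395366)/ln(0.493032) ≈ 1.3122.
Then e_8 ≈ e_7·(e_7/e_6)^p = 0.0008532·(0.395366)^1.3122 = 0.0008532·0.295926 ≈ 0.0002525.

2.5e-4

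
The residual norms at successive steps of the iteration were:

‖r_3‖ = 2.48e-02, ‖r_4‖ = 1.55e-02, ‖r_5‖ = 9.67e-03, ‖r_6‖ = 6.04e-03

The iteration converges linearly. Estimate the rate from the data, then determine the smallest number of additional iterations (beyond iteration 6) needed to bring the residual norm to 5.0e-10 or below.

35

Rate ρ ≈ ‖r_6‖/‖r_5‖ = 6.04e-03/9.67e-03 = 0.6246.
After j more steps, ‖r_{6+j}‖ ≈ 6.04e-03·ρ^j; need ρ^j ≤ 5.0e-10/6.04e-03 = 8.27815e-08.
j ≥ ln(8.27815e-08)/ln(0.6246) = -16.3071/-0.47064 = 34.649.
So 35 more iterations are needed.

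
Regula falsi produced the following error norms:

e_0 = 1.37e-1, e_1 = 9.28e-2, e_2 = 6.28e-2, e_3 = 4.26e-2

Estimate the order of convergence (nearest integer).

Consecutive ratios: e_3/e_2 = 4.26e-2/6.28e-2 = 0.678344, e_2/e_1 = 6.28e-2/9.28e-2 = 0.676724.
p ≈ ln(0.678344)/ln(0.676724) = -0.3881/-0.3905 ≈ 0.99.
So the convergence is linear (order 1).

1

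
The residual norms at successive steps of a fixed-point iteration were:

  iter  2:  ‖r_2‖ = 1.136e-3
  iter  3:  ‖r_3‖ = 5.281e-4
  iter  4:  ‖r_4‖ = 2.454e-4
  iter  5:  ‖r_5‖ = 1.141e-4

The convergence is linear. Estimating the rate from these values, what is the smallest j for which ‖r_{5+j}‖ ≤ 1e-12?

Rate ρ ≈ ‖r_5‖/‖r_4‖ = 1.141e-4/2.454e-4 = 0.4650.
After j more steps, ‖r_{5+j}‖ ≈ 1.141e-4·ρ^j; need ρ^j ≤ 1e-12/1.141e-4 = 8.76424e-09.
j ≥ ln(8.76424e-09)/ln(0.4650) = -18.5526/-0.76572 = 24.229.
So 25 more iterations are needed.

25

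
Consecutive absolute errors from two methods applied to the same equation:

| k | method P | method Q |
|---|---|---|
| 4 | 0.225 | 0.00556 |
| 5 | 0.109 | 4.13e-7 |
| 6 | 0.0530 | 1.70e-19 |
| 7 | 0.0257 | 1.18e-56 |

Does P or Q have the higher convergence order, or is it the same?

Method P: p ≈ ln(0.0257/0.0530)/ln(0.0530/0.109) ≈ 1.00.
Method Q: p ≈ ln(1.18e-56/1.70e-19)/ln(1.70e-19/4.13e-7) ≈ 3.00.
Method Q has the higher order (≈3.0 vs ≈1.0).

Q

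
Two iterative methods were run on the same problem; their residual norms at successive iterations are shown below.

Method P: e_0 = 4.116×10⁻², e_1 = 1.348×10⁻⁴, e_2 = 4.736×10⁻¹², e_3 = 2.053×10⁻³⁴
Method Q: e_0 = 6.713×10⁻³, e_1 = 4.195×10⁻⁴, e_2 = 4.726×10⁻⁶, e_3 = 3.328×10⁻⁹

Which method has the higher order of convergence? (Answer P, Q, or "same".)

Method P: p ≈ ln(2.053×10⁻³⁴/4.736×10⁻¹²)/ln(4.736×10⁻¹²/1.348×10⁻⁴) ≈ 3.00.
Method Q: p ≈ ln(3.328×10⁻⁹/4.726×10⁻⁶)/ln(4.726×10⁻⁶/4.195×10⁻⁴) ≈ 1.62.
Method P has the higher order (≈3.0 vs ≈1.6).

P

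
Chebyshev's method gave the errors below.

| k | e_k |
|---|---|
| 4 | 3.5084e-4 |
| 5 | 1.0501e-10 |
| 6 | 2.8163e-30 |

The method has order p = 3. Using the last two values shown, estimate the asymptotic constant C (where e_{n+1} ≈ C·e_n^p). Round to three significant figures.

2.43

C ≈ e_6 / e_5^3
  = 2.8163e-30 / (1.0501e-10)^3
  = 2.8163e-30 / 1.15796e-30 ≈ 2.4321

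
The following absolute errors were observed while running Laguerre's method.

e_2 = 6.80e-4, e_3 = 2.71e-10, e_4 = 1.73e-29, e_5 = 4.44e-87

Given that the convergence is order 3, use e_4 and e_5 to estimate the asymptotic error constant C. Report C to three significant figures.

C ≈ e_5 / e_4^3
  = 4.44e-87 / (1.73e-29)^3
  = 4.44e-87 / 5.17772e-87 ≈ 0.85752

0.858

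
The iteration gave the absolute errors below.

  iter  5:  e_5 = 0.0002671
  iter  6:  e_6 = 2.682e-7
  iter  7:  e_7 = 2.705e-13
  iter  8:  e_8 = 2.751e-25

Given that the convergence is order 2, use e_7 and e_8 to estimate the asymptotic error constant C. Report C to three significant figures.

3.76

C ≈ e_8 / e_7^2
  = 2.751e-25 / (2.705e-13)^2
  = 2.751e-25 / 7.31703e-26 ≈ 3.7597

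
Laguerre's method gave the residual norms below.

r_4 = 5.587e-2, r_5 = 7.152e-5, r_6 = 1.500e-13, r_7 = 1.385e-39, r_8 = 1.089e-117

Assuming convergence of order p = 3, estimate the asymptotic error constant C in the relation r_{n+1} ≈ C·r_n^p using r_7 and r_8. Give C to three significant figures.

C ≈ r_8 / r_7^3
  = 1.089e-117 / (1.385e-39)^3
  = 1.089e-117 / 2.65674e-117 ≈ 0.4099

0.410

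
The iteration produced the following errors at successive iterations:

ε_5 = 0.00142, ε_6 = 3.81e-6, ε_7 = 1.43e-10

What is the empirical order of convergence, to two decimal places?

1.72

p ≈ ln(ε_7/ε_6) / ln(ε_6/ε_5)
  = ln(1.43e-10/3.81e-6) / ln(3.81e-6/0.00142)
  = ln(3.75328e-05) / ln(0.0026831)
  = -10.19030 / -5.92078 ≈ 1.72111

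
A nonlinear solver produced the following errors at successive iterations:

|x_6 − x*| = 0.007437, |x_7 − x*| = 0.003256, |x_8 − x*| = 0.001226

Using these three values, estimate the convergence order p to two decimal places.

1.18

p ≈ ln(|x_8 − x*|/|x_7 − x*|) / ln(|x_7 − x*|/|x_6 − x*|)
  = ln(0.001226/0.003256) / ln(0.003256/0.007437)
  = ln(0.376536) / ln(0.437811)
  = -0.97674 / -0.82597 ≈ 1.18254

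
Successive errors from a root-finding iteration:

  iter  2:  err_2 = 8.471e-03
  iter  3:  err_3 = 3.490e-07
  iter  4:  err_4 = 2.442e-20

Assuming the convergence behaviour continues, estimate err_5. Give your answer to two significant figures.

First estimate the order: p ≈ ln(err_4/err_3) / ln(err_3/err_2) = ln(2.442e-20/3.490e-07)/ln(3.490e-07/8.471e-03) = ln(6.99713e-14)/ln(4.11994e-05) ≈ 2.9999.
Then err_5 ≈ err_4·(err_4/err_3)^p = 2.442e-20·(6.99713e-14)^2.9999 = 2.442e-20·3.43618e-40 ≈ 8.391e-60.

8.4e-60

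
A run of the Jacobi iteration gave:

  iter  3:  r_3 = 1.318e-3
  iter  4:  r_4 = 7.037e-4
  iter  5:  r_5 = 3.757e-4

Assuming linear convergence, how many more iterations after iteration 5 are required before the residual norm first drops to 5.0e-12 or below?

Rate ρ ≈ r_5/r_4 = 3.757e-4/7.037e-4 = 0.5339.
After j more steps, r_{5+j} ≈ 3.757e-4·ρ^j; need ρ^j ≤ 5.0e-12/3.757e-4 = 1.33085e-08.
j ≥ ln(1.33085e-08)/ln(0.5339) = -18.1349/-0.62755 = 28.898.
So 29 more iterations are needed.

29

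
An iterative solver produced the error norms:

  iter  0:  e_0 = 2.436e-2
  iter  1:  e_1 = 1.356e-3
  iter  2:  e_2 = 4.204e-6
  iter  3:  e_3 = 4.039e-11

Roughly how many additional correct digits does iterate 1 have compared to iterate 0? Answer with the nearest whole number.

1

Digits gained ≈ log₁₀(e_0/e_1) = log₁₀(2.436e-2/1.356e-3) = log₁₀(17.9646) ≈ 1.254.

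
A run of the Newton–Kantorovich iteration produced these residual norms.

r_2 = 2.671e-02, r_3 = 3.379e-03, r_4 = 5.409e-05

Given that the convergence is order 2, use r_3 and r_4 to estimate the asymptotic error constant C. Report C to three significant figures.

4.74

C ≈ r_4 / r_3^2
  = 5.409e-05 / (3.379e-03)^2
  = 5.409e-05 / 1.14176e-05 ≈ 4.7374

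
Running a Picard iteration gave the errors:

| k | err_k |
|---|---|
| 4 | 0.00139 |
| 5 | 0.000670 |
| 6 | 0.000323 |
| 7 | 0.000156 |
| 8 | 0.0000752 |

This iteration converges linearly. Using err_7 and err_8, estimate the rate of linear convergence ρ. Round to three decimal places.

ρ ≈ err_8/err_7 = 0.0000752/0.000156 = 0.48205

0.482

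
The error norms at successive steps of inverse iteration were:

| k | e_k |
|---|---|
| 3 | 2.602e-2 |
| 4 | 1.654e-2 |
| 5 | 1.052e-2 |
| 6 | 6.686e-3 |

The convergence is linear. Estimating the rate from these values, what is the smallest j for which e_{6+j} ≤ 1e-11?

Rate ρ ≈ e_6/e_5 = 6.686e-3/1.052e-2 = 0.6356.
After j more steps, e_{6+j} ≈ 6.686e-3·ρ^j; need ρ^j ≤ 1e-11/6.686e-3 = 1.49566e-09.
j ≥ ln(1.49566e-09)/ln(0.6356) = -20.3207/-0.45319 = 44.839.
So 45 more iterations are needed.

45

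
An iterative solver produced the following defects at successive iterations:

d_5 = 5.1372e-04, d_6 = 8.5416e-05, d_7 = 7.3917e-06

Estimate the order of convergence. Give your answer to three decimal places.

p ≈ ln(d_7/d_6) / ln(d_6/d_5)
  = ln(7.3917e-06/8.5416e-05) / ln(8.5416e-05/5.1372e-04)
  = ln(0.0865377) / ln(0.16627)
  = -2.447175 / -1.794142 ≈ 1.363981

1.364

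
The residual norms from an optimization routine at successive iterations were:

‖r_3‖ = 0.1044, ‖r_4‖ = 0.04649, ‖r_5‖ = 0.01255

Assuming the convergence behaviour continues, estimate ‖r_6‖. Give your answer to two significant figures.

1.5e-3

First estimate the order: p ≈ ln(‖r_5‖/‖r_4‖) / ln(‖r_4‖/‖r_3‖) = ln(0.01255/0.04649)/ln(0.04649/0.1044) = ln(0.269951)/ln(0.445307) ≈ 1.6187.
Then ‖r_6‖ ≈ ‖r_5‖·(‖r_5‖/‖r_4‖)^p = 0.01255·(0.269951)^1.6187 = 0.01255·0.120066 ≈ 0.001507.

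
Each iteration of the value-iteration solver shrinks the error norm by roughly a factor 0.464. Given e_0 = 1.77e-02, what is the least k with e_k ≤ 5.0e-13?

32

After k steps, e_k ≈ 1.77e-02·0.464^k.
Need 0.464^k ≤ 5.0e-13/1.77e-02 = 2.82486e-11.
k ≥ ln(2.82486e-11)/ln(0.464) = -24.2900/-0.76787 = 31.633.
Smallest integer k = 32.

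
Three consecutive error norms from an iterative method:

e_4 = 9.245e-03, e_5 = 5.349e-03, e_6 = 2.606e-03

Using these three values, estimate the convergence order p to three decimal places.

p ≈ ln(e_6/e_5) / ln(e_5/e_4)
  = ln(2.606e-03/5.349e-03) / ln(5.349e-03/9.245e-03)
  = ln(0.487194) / ln(0.578583)
  = -0.719093 / -0.547173 ≈ 1.314197

1.314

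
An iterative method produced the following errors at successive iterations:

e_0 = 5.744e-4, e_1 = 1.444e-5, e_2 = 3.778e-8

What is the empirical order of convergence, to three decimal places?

1.614

p ≈ ln(e_2/e_1) / ln(e_1/e_0)
  = ln(3.778e-8/1.444e-5) / ln(1.444e-5/5.744e-4)
  = ln(0.00261634) / ln(0.0251393)
  = -5.945979 / -3.683323 ≈ 1.614297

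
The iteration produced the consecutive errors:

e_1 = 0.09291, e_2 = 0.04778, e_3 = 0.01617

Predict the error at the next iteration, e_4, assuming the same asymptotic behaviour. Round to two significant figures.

First estimate the order: p ≈ ln(e_3/e_2) / ln(e_2/e_1) = ln(0.01617/0.04778)/ln(0.04778/0.09291) = ln(0.338426)/ln(0.514261) ≈ 1.6292.
Then e_4 ≈ e_3·(e_3/e_2)^p = 0.01617·(0.338426)^1.6292 = 0.01617·0.17116 ≈ 0.002768.

2.8e-3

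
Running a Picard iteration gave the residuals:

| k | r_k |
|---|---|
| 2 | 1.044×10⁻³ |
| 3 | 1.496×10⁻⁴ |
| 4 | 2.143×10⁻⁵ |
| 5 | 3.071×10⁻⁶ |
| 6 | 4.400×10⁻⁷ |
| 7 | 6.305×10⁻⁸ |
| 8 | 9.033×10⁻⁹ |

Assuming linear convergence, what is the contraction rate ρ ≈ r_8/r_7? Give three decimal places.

0.143

ρ ≈ r_8/r_7 = 9.033×10⁻⁹/6.305×10⁻⁸ = 0.14327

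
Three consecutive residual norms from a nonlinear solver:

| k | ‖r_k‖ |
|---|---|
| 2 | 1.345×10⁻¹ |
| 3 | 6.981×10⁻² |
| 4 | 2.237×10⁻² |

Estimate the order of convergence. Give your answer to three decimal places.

p ≈ ln(‖r_4‖/‖r_3‖) / ln(‖r_3‖/‖r_2‖)
  = ln(2.237×10⁻²/6.981×10⁻²) / ln(6.981×10⁻²/1.345×10⁻¹)
  = ln(0.320441) / ln(0.519033)
  = -1.138057 / -0.655788 ≈ 1.735404

1.735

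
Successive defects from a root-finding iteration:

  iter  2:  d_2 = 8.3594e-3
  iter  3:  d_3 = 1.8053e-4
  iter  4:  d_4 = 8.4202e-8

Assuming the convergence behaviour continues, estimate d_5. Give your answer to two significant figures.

First estimate the order: p ≈ ln(d_4/d_3) / ln(d_3/d_2) = ln(8.4202e-8/1.8053e-4)/ln(1.8053e-4/8.3594e-3) = ln(0.000466416)/ln(0.021596) ≈ 2.0000.
Then d_5 ≈ d_4·(d_4/d_3)^p = 8.4202e-8·(0.000466416)^2.0000 = 8.4202e-8·2.17544e-07 ≈ 1.832e-14.

1.8e-14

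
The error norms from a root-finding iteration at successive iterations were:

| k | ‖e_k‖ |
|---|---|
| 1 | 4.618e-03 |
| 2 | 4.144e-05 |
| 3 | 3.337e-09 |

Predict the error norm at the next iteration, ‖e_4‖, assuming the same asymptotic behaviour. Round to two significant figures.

2.2e-17

First estimate the order: p ≈ ln(‖e_3‖/‖e_2‖) / ln(‖e_2‖/‖e_1‖) = ln(3.337e-09/4.144e-05)/ln(4.144e-05/4.618e-03) = ln(8.05261e-05)/ln(0.00897358) ≈ 2.0000.
Then ‖e_4‖ ≈ ‖e_3‖·(‖e_3‖/‖e_2‖)^p = 3.337e-09·(8.05261e-05)^2.0000 = 3.337e-09·6.48445e-09 ≈ 2.164e-17.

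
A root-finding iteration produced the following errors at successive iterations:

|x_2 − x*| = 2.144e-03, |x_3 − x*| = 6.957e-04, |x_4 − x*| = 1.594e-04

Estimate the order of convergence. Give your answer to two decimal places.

1.31

p ≈ ln(|x_4 − x*|/|x_3 − x*|) / ln(|x_3 − x*|/|x_2 − x*|)
  = ln(1.594e-04/6.957e-04) / ln(6.957e-04/2.144e-03)
  = ln(0.229122) / ln(0.324487)
  = -1.47350 / -1.12551 ≈ 1.30918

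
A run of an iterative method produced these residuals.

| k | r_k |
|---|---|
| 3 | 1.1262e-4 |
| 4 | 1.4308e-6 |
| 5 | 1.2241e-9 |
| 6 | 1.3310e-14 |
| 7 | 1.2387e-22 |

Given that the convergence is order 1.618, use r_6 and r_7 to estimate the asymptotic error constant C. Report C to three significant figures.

3.50

C ≈ r_7 / r_6^1.618
  = 1.2387e-22 / (1.3310e-14)^1.618
  = 1.2387e-22 / 3.53932e-23 ≈ 3.4998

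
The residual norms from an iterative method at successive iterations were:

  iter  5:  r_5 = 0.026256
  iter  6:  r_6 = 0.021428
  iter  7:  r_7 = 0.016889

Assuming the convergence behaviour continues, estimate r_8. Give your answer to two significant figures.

First estimate the order: p ≈ ln(r_7/r_6) / ln(r_6/r_5) = ln(0.016889/0.021428)/ln(0.021428/0.026256) = ln(0.788174)/ln(0.816118) ≈ 1.1715.
Then r_8 ≈ r_7·(r_7/r_6)^p = 0.016889·(0.788174)^1.1715 = 0.016889·0.756646 ≈ 0.01278.

1.3e-2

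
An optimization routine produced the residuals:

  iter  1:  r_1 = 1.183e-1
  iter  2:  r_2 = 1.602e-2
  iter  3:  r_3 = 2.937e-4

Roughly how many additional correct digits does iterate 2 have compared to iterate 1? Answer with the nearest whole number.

1

Digits gained ≈ log₁₀(r_1/r_2) = log₁₀(1.183e-1/1.602e-2) = log₁₀(7.38452) ≈ 0.868.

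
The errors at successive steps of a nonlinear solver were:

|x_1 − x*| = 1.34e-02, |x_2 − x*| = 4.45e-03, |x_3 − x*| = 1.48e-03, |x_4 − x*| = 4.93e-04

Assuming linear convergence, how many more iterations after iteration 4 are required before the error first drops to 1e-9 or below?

Rate ρ ≈ |x_4 − x*|/|x_3 − x*| = 4.93e-04/1.48e-03 = 0.3331.
After j more steps, |x_{4+j} − x*| ≈ 4.93e-04·ρ^j; need ρ^j ≤ 1e-9/4.93e-04 = 2.0284e-06.
j ≥ ln(2.0284e-06)/ln(0.3331) = -13.1083/-1.09931 = 11.924.
So 12 more iterations are needed.

12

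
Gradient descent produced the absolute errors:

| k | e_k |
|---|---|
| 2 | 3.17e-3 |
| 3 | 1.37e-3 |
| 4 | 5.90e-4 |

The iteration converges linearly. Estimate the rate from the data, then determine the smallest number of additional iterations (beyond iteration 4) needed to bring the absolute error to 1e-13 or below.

27

Rate ρ ≈ e_4/e_3 = 5.90e-4/1.37e-3 = 0.4307.
After j more steps, e_{4+j} ≈ 5.90e-4·ρ^j; need ρ^j ≤ 1e-13/5.90e-4 = 1.69492e-10.
j ≥ ln(1.69492e-10)/ln(0.4307) = -22.4982/-0.84234 = 26.709.
So 27 more iterations are needed.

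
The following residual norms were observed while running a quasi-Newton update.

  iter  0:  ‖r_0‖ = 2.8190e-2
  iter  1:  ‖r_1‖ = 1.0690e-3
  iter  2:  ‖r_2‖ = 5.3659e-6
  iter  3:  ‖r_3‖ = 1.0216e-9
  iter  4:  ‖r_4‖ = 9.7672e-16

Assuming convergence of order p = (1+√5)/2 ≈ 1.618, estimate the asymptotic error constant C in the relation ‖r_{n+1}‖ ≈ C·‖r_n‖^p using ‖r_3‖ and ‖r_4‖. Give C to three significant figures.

C ≈ ‖r_4‖ / ‖r_3‖^1.618
  = 9.7672e-16 / (1.0216e-9)^1.618
  = 9.7672e-16 / 2.83803e-15 ≈ 0.34415

0.344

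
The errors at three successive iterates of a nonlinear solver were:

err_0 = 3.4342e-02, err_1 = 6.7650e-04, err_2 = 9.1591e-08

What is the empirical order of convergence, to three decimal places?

2.268

p ≈ ln(err_2/err_1) / ln(err_1/err_0)
  = ln(9.1591e-08/6.7650e-04) / ln(6.7650e-04/3.4342e-02)
  = ln(0.00013539) / ln(0.0196989)
  = -8.907351 / -3.927192 ≈ 2.268122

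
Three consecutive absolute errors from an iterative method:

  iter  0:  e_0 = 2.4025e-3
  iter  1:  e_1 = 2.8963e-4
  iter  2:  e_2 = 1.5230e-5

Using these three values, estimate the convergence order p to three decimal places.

p ≈ ln(e_2/e_1) / ln(e_1/e_0)
  = ln(1.5230e-5/2.8963e-4) / ln(2.8963e-4/2.4025e-3)
  = ln(0.0525843) / ln(0.120554)
  = -2.945338 / -2.115657 ≈ 1.392162

1.392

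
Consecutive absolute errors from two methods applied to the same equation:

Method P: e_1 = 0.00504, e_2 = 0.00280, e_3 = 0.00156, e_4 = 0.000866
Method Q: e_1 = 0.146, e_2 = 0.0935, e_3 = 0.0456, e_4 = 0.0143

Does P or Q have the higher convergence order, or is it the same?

Method P: p ≈ ln(0.000866/0.00156)/ln(0.00156/0.00280) ≈ 1.01.
Method Q: p ≈ ln(0.0143/0.0456)/ln(0.0456/0.0935) ≈ 1.61.
Method Q has the higher order (≈1.6 vs ≈1.0).

Q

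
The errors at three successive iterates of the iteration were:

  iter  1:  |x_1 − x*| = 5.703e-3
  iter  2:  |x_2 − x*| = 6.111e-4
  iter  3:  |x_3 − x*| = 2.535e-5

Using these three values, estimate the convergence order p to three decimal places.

p ≈ ln(|x_3 − x*|/|x_2 − x*|) / ln(|x_2 − x*|/|x_1 − x*|)
  = ln(2.535e-5/6.111e-4) / ln(6.111e-4/5.703e-3)
  = ln(0.0414826) / ln(0.107154)
  = -3.182481 / -2.233488 ≈ 1.424893

1.425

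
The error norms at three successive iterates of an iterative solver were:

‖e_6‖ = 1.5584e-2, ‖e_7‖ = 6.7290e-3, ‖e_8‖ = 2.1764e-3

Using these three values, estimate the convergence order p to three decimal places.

1.344

p ≈ ln(‖e_8‖/‖e_7‖) / ln(‖e_7‖/‖e_6‖)
  = ln(2.1764e-3/6.7290e-3) / ln(6.7290e-3/1.5584e-2)
  = ln(0.323436) / ln(0.431789)
  = -1.128754 / -0.839818 ≈ 1.344046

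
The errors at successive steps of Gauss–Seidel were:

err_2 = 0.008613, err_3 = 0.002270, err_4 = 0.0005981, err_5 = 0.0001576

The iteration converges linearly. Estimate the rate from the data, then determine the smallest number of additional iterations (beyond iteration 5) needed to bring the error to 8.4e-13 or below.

Rate ρ ≈ err_5/err_4 = 0.0001576/0.0005981 = 0.2635.
After j more steps, err_{5+j} ≈ 0.0001576·ρ^j; need ρ^j ≤ 8.4e-13/0.0001576 = 5.32995e-09.
j ≥ ln(5.32995e-09)/ln(0.2635) = -19.0499/-1.33370 = 14.283.
So 15 more iterations are needed.

15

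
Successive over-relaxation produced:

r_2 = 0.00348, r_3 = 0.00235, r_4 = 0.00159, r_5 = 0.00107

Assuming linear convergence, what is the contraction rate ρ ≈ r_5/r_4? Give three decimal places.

0.673

ρ ≈ r_5/r_4 = 0.00107/0.00159 = 0.67296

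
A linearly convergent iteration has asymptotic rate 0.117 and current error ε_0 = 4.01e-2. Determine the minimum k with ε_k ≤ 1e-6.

5

After k steps, ε_k ≈ 4.01e-2·0.117^k.
Need 0.117^k ≤ 1e-6/4.01e-2 = 2.49377e-05.
k ≥ ln(2.49377e-05)/ln(0.117) = -10.5991/-2.14558 = 4.940.
Smallest integer k = 5.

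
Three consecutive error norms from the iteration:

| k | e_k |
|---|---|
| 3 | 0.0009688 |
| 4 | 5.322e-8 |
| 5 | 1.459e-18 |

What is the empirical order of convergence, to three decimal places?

p ≈ ln(e_5/e_4) / ln(e_4/e_3)
  = ln(1.459e-18/5.322e-8) / ln(5.322e-8/0.0009688)
  = ln(2.74145e-11) / ln(5.49339e-05)
  = -24.319949 / -9.809380 ≈ 2.479254

2.479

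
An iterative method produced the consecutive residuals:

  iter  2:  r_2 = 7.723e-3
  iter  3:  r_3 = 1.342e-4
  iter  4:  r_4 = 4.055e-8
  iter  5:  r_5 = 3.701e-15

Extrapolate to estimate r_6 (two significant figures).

3.1e-29

First estimate the order: p ≈ ln(r_5/r_4) / ln(r_4/r_3) = ln(3.701e-15/4.055e-8)/ln(4.055e-8/1.342e-4) = ln(9.127e-08)/ln(0.000302161) ≈ 2.0000.
Then r_6 ≈ r_5·(r_5/r_4)^p = 3.701e-15·(9.127e-08)^2.0000 = 3.701e-15·8.33021e-15 ≈ 3.083e-29.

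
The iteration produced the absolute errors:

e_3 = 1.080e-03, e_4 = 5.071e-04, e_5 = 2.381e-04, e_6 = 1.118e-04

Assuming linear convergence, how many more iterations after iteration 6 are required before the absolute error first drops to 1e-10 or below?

19

Rate ρ ≈ e_6/e_5 = 1.118e-04/2.381e-04 = 0.4696.
After j more steps, e_{6+j} ≈ 1.118e-04·ρ^j; need ρ^j ≤ 1e-10/1.118e-04 = 8.94454e-07.
j ≥ ln(8.94454e-07)/ln(0.4696) = -13.9271/-0.75587 = 18.425.
So 19 more iterations are needed.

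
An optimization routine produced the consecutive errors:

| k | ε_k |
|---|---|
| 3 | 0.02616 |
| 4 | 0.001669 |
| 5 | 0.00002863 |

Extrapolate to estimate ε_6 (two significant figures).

First estimate the order: p ≈ ln(ε_5/ε_4) / ln(ε_4/ε_3) = ln(0.00002863/0.001669)/ln(0.001669/0.02616) = ln(0.017154)/ln(0.0637997) ≈ 1.4773.
Then ε_6 ≈ ε_5·(ε_5/ε_4)^p = 0.00002863·(0.017154)^1.4773 = 0.00002863·0.00246393 ≈ 7.054e-08.

7.1e-8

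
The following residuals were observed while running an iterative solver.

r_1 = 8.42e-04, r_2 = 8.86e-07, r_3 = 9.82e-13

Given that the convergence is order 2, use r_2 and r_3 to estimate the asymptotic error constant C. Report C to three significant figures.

1.25

C ≈ r_3 / r_2^2
  = 9.82e-13 / (8.86e-07)^2
  = 9.82e-13 / 7.84996e-13 ≈ 1.251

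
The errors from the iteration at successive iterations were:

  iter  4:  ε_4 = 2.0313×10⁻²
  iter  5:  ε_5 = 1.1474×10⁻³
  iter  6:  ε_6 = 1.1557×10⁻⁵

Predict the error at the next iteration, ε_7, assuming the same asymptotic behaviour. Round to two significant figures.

First estimate the order: p ≈ ln(ε_6/ε_5) / ln(ε_5/ε_4) = ln(1.1557×10⁻⁵/1.1474×10⁻³)/ln(1.1474×10⁻³/2.0313×10⁻²) = ln(0.0100723)/ln(0.056486) ≈ 1.6000.
Then ε_7 ≈ ε_6·(ε_6/ε_5)^p = 1.1557×10⁻⁵·(0.0100723)^1.6000 = 1.1557×10⁻⁵·0.000638272 ≈ 7.377e-09.

7.4e-9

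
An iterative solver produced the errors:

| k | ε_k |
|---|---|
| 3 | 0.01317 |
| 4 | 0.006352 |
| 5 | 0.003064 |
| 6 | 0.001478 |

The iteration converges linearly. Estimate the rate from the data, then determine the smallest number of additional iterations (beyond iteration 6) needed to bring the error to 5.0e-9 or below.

Rate ρ ≈ ε_6/ε_5 = 0.001478/0.003064 = 0.4824.
After j more steps, ε_{6+j} ≈ 0.001478·ρ^j; need ρ^j ≤ 5.0e-9/0.001478 = 3.38295e-06.
j ≥ ln(3.38295e-06)/ln(0.4824) = -12.5968/-0.72898 = 17.280.
So 18 more iterations are needed.

18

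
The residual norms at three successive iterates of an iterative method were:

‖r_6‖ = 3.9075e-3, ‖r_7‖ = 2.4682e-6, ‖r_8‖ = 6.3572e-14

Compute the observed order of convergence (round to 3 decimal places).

p ≈ ln(‖r_8‖/‖r_7‖) / ln(‖r_7‖/‖r_6‖)
  = ln(6.3572e-14/2.4682e-6) / ln(2.4682e-6/3.9075e-3)
  = ln(2.57564e-08) / ln(0.000631657)
  = -17.474583 / -7.367164 ≈ 2.371955

2.372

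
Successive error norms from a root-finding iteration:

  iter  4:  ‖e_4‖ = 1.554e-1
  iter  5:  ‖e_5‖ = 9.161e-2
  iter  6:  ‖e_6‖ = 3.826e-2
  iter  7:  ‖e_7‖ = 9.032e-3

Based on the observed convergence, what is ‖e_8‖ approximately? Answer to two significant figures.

8.3e-4

First estimate the order: p ≈ ln(‖e_7‖/‖e_6‖) / ln(‖e_6‖/‖e_5‖) = ln(9.032e-3/3.826e-2)/ln(3.826e-2/9.161e-2) = ln(0.236069)/ln(0.41764) ≈ 1.6534.
Then ‖e_8‖ ≈ ‖e_7‖·(‖e_7‖/‖e_6‖)^p = 9.032e-3·(0.236069)^1.6534 = 9.032e-3·0.0919142 ≈ 0.0008302.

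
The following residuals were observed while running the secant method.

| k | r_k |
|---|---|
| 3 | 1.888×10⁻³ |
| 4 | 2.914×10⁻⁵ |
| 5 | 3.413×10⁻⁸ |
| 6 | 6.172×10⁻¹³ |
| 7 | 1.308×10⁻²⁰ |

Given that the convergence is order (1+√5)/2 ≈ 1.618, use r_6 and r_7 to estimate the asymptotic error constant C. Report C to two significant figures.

0.74

C ≈ r_7 / r_6^1.618
  = 1.308×10⁻²⁰ / (6.172×10⁻¹³)^1.618
  = 1.308×10⁻²⁰ / 1.75756e-20 ≈ 0.74422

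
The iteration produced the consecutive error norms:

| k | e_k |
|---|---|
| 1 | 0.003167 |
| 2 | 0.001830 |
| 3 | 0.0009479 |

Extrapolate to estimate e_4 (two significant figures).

4.3e-4

First estimate the order: p ≈ ln(e_3/e_2) / ln(e_2/e_1) = ln(0.0009479/0.001830)/ln(0.001830/0.003167) = ln(0.517978)/ln(0.577834) ≈ 1.1994.
Then e_4 ≈ e_3·(e_3/e_2)^p = 0.0009479·(0.517978)^1.1994 = 0.0009479·0.454302 ≈ 0.0004306.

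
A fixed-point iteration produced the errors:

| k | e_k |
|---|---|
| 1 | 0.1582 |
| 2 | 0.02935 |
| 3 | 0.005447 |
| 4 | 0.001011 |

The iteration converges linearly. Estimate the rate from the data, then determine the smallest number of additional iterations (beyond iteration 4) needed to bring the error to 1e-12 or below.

13

Rate ρ ≈ e_4/e_3 = 0.001011/0.005447 = 0.1856.
After j more steps, e_{4+j} ≈ 0.001011·ρ^j; need ρ^j ≤ 1e-12/0.001011 = 9.8912e-10.
j ≥ ln(9.8912e-10)/ln(0.1856) = -20.7342/-1.68416 = 12.311.
So 13 more iterations are needed.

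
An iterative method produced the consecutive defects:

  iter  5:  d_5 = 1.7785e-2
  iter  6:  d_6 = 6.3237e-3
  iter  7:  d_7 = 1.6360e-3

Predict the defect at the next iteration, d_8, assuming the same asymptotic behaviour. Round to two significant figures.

First estimate the order: p ≈ ln(d_7/d_6) / ln(d_6/d_5) = ln(1.6360e-3/6.3237e-3)/ln(6.3237e-3/1.7785e-2) = ln(0.258709)/ln(0.355564) ≈ 1.3075.
Then d_8 ≈ d_7·(d_7/d_6)^p = 1.6360e-3·(0.258709)^1.3075 = 1.6360e-3·0.170707 ≈ 0.0002793.

2.8e-4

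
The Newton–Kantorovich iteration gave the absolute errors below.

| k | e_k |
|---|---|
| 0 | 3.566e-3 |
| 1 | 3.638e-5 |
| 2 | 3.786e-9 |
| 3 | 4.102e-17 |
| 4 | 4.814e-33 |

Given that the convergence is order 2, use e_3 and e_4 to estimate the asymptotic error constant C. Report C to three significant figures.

2.86

C ≈ e_4 / e_3^2
  = 4.814e-33 / (4.102e-17)^2
  = 4.814e-33 / 1.68264e-33 ≈ 2.861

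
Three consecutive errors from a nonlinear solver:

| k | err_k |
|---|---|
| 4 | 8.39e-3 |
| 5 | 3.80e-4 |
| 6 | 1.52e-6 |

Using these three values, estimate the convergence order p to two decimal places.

p ≈ ln(err_6/err_5) / ln(err_5/err_4)
  = ln(1.52e-6/3.80e-4) / ln(3.80e-4/8.39e-3)
  = ln(0.004) / ln(0.045292)
  = -5.52146 / -3.09462 ≈ 1.78421

1.78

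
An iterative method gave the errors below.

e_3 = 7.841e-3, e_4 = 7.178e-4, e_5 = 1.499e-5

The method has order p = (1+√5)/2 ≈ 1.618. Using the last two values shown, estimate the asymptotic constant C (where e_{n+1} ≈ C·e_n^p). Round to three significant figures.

C ≈ e_5 / e_4^1.618
  = 1.499e-5 / (7.178e-4)^1.618
  = 1.499e-5 / 8.1849e-06 ≈ 1.8314

1.83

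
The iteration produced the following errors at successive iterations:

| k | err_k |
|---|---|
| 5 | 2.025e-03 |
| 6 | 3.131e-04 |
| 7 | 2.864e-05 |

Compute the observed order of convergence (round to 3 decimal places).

p ≈ ln(err_7/err_6) / ln(err_6/err_5)
  = ln(2.864e-05/3.131e-04) / ln(3.131e-04/2.025e-03)
  = ln(0.0914724) / ln(0.154617)
  = -2.391718 / -1.866804 ≈ 1.281183

1.281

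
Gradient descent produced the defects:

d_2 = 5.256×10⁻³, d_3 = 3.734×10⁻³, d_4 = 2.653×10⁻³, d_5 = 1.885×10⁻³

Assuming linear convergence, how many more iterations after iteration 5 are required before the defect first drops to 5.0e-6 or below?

Rate ρ ≈ d_5/d_4 = 1.885×10⁻³/2.653×10⁻³ = 0.7105.
After j more steps, d_{5+j} ≈ 1.885×10⁻³·ρ^j; need ρ^j ≤ 5.0e-6/1.885×10⁻³ = 0.00265252.
j ≥ ln(0.00265252)/ln(0.7105) = -5.9322/-0.34179 = 17.356.
So 18 more iterations are needed.

18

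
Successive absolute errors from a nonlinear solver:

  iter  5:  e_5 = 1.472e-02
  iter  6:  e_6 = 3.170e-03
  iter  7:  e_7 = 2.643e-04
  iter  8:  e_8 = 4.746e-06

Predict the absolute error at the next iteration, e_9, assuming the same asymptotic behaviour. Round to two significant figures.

First estimate the order: p ≈ ln(e_8/e_7) / ln(e_7/e_6) = ln(4.746e-06/2.643e-04)/ln(2.643e-04/3.170e-03) = ln(0.0179569)/ln(0.0833754) ≈ 1.6180.
Then e_9 ≈ e_8·(e_8/e_7)^p = 4.746e-06·(0.0179569)^1.6180 = 4.746e-06·0.00149743 ≈ 7.107e-09.

7.1e-9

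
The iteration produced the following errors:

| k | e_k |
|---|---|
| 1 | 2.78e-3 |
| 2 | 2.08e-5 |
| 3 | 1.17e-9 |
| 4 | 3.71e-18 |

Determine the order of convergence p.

2

Consecutive ratios: e_4/e_3 = 3.71e-18/1.17e-9 = 3.17094e-09, e_3/e_2 = 1.17e-9/2.08e-5 = 5.625e-05.
p ≈ ln(3.17094e-09)/ln(5.625e-05) = -19.5692/-9.7857 ≈ 2.00.
So the convergence is quadratic (order 2).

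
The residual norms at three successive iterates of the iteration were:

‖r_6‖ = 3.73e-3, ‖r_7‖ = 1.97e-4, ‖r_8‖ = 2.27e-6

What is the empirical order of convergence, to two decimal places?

p ≈ ln(‖r_8‖/‖r_7‖) / ln(‖r_7‖/‖r_6‖)
  = ln(2.27e-6/1.97e-4) / ln(1.97e-4/3.73e-3)
  = ln(0.0115228) / ln(0.052815)
  = -4.46343 / -2.94096 ≈ 1.51768

1.52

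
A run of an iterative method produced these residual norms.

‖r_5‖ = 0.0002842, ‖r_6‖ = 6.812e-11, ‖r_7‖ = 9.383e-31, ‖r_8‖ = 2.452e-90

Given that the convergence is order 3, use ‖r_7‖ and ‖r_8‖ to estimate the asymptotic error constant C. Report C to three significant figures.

2.97

C ≈ ‖r_8‖ / ‖r_7‖^3
  = 2.452e-90 / (9.383e-31)^3
  = 2.452e-90 / 8.26086e-91 ≈ 2.9682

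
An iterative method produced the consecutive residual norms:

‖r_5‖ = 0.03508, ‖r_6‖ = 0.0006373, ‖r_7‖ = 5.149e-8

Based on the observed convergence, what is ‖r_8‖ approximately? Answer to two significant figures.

First estimate the order: p ≈ ln(‖r_7‖/‖r_6‖) / ln(‖r_6‖/‖r_5‖) = ln(5.149e-8/0.0006373)/ln(0.0006373/0.03508) = ln(8.0794e-05)/ln(0.018167) ≈ 2.3511.
Then ‖r_8‖ ≈ ‖r_7‖·(‖r_7‖/‖r_6‖)^p = 5.149e-8·(8.0794e-05)^2.3511 = 5.149e-8·2.38693e-10 ≈ 1.229e-17.

1.2e-17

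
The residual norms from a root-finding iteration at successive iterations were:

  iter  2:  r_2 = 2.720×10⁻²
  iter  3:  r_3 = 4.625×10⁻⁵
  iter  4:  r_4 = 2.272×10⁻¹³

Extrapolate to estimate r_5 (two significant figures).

2.7e-38

First estimate the order: p ≈ ln(r_4/r_3) / ln(r_3/r_2) = ln(2.272×10⁻¹³/4.625×10⁻⁵)/ln(4.625×10⁻⁵/2.720×10⁻²) = ln(4.91243e-09)/ln(0.00170037) ≈ 3.0001.
Then r_5 ≈ r_4·(r_4/r_3)^p = 2.272×10⁻¹³·(4.91243e-09)^3.0001 = 2.272×10⁻¹³·1.1832e-25 ≈ 2.688e-38.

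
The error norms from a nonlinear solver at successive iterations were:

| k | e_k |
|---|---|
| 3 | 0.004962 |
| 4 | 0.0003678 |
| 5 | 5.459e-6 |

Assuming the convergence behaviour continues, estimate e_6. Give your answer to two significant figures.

6.0e-9

First estimate the order: p ≈ ln(e_5/e_4) / ln(e_4/e_3) = ln(5.459e-6/0.0003678)/ln(0.0003678/0.004962) = ln(0.0148423)/ln(0.0741233) ≈ 1.6181.
Then e_6 ≈ e_5·(e_5/e_4)^p = 5.459e-6·(0.0148423)^1.6181 = 5.459e-6·0.00109978 ≈ 6.004e-09.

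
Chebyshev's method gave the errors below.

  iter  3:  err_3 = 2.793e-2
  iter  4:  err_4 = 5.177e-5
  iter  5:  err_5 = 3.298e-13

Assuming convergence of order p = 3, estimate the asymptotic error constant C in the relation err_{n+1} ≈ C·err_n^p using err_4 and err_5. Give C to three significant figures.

C ≈ err_5 / err_4^3
  = 3.298e-13 / (5.177e-5)^3
  = 3.298e-13 / 1.3875e-13 ≈ 2.3769

2.38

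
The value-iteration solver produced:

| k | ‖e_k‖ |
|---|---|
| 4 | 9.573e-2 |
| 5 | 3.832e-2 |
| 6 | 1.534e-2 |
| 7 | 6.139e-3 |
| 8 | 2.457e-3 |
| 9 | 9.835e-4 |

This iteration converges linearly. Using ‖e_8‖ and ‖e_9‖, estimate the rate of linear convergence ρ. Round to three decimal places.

0.400

ρ ≈ ‖e_9‖/‖e_8‖ = 9.835e-4/2.457e-3 = 0.40028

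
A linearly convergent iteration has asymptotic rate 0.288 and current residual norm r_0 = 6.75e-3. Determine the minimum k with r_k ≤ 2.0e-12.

After k steps, r_k ≈ 6.75e-3·0.288^k.
Need 0.288^k ≤ 2.0e-12/6.75e-3 = 2.96296e-10.
k ≥ ln(2.96296e-10)/ln(0.288) = -21.9397/-1.24479 = 17.625.
Smallest integer k = 18.

18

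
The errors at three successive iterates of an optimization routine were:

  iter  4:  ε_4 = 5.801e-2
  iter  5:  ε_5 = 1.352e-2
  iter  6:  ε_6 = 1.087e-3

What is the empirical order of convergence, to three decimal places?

p ≈ ln(ε_6/ε_5) / ln(ε_5/ε_4)
  = ln(1.087e-3/1.352e-2) / ln(1.352e-2/5.801e-2)
  = ln(0.0803994) / ln(0.233063)
  = -2.520749 / -1.456446 ≈ 1.730753

1.731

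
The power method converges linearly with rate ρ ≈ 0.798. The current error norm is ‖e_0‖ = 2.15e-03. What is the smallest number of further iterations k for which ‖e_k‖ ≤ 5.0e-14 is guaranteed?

After k steps, ‖e_k‖ ≈ 2.15e-03·0.798^k.
Need 0.798^k ≤ 5.0e-14/2.15e-03 = 2.32558e-11.
k ≥ ln(2.32558e-11)/ln(0.798) = -24.4845/-0.22565 = 108.507.
Smallest integer k = 109.

109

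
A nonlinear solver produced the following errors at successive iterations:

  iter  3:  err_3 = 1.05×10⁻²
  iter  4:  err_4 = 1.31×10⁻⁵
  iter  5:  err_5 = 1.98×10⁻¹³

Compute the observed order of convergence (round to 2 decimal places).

2.69

p ≈ ln(err_5/err_4) / ln(err_4/err_3)
  = ln(1.98×10⁻¹³/1.31×10⁻⁵) / ln(1.31×10⁻⁵/1.05×10⁻²)
  = ln(1.51145e-08) / ln(0.00124762)
  = -18.00761 / -6.68652 ≈ 2.69312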